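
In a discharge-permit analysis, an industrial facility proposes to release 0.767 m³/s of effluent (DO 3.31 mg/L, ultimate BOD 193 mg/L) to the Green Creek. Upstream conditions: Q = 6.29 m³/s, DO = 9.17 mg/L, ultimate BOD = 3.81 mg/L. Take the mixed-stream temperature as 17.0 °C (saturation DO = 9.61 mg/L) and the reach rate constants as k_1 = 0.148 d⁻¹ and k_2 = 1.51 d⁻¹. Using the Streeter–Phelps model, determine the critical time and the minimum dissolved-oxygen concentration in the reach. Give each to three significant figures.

t_c ≈ 1.32 d; minimum DO ≈ 7.65 mg/L

Mixed DO = (6.29×9.17 + 0.767×3.31)/(6.29+0.767) = 60.22/7.057 = 8.533 mg/L.
Mixed L₀ = (6.29×3.81 + 0.767×193)/(7.057) = 172.0/7.057 = 24.37 mg/L.
Initial deficit D₀ = C_s − DO₀ = 9.61 − 8.533 = 1.077 mg/L.
t_c = (1/1.362) ln[(1.51/0.148)(1 − 1.077×1.362/(0.148×24.37))] = 0.7342 × ln(6.054) = 1.322 d.
D_c = (0.148/1.51) × 24.37 × e^(−0.148×1.322) = 0.09801 × 24.37 × 0.8223 = 1.964 mg/L.
Minimum DO = 9.61 − 1.964 = 7.646 mg/L.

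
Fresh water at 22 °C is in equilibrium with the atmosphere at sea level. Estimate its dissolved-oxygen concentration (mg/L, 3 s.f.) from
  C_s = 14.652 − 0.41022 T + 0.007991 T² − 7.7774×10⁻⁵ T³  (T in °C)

C_s ≈ 8.67 mg/L

C_s = 14.652 − 0.41022×22 + 0.007991×22² − 7.7774×10⁻⁵×22³ = 8.667 mg/L.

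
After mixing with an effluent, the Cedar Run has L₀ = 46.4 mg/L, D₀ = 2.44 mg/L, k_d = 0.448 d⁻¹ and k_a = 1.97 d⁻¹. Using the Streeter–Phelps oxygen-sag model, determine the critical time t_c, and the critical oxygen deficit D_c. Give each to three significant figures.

t_c ≈ 0.844 d; D_c ≈ 7.23 mg/L

With k_a/k_d = 4.397 and 1 − D₀(k_a−k_d)/(k_d L₀) = 0.8213,
t_c = ln(4.397 × 0.8213) / (1.97 − 0.448) = ln(3.612) / 1.522 = 1.284/1.522 = 0.8437 d.
L(t_c) = L₀ e^(−k_d t_c) = 46.4 × 0.6852 = 31.79 mg/L, and at the critical point k_a D_c = k_d L, so D_c = (0.448/1.97) × 31.79 = 7.230 mg/L.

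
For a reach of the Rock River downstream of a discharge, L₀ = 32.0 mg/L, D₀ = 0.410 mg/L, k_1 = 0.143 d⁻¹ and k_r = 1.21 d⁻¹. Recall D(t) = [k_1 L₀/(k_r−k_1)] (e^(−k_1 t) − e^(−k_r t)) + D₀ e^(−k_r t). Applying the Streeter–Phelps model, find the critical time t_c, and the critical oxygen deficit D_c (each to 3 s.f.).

With k_r/k_1 = 8.462 and 1 − D₀(k_r−k_1)/(k_1 L₀) = 0.9044,
t_c = ln(8.462 × 0.9044) / (1.21 − 0.143) = ln(7.653) / 1.067 = 2.035/1.067 = 1.907 d.
L(t_c) = L₀ e^(−k_1 t_c) = 32.0 × 0.7613 = 24.36 mg/L, and at the critical point k_r D_c = k_1 L, so D_c = (0.143/1.21) × 24.36 = 2.879 mg/L.

t_c ≈ 1.91 d; D_c ≈ 2.88 mg/L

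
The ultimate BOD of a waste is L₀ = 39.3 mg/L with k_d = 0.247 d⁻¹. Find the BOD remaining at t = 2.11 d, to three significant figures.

L_t = L₀ e^(−k_d t) = 39.3 × e^(−0.247×2.11) = 39.3 × 0.5938 = 23.34 mg/L.

L ≈ 23.3 mg/L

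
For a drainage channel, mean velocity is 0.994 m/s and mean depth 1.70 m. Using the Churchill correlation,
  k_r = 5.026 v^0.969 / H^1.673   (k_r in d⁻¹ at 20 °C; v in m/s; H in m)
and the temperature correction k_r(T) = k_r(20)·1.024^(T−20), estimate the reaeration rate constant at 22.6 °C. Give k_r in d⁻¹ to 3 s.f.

k_r(20) = 5.026 × 0.994^0.969 / 1.70^1.673 = 5.026 × 0.9942 / 2.430 = 2.057 d⁻¹.
k_r(22.6) = 2.057 × 1.024^(22.6−20) = 2.057 × 1.064 = 2.187 d⁻¹.

k_r ≈ 2.19 d⁻¹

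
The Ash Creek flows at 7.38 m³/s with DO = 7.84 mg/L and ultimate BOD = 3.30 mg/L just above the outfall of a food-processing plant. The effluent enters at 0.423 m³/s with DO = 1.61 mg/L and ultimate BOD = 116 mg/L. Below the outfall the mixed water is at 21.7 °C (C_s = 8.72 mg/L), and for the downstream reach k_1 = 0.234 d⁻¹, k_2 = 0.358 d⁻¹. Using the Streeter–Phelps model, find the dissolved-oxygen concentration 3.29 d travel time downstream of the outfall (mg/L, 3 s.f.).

Mixed DO = (7.38×7.84 + 0.423×1.61)/(7.38+0.423) = 58.54/7.803 = 7.502 mg/L.
Mixed L₀ = (7.38×3.30 + 0.423×116)/(7.803) = 73.42/7.803 = 9.409 mg/L.
Initial deficit D₀ = C_s − DO₀ = 8.72 − 7.502 = 1.218 mg/L.
D(3.29) = [0.234×9.409/(0.358−0.234)](e^(−0.234×3.29) − e^(−0.358×3.29)) + 1.218 e^(−0.358×3.29)
= 17.76 × (0.4631 − 0.3079) + 1.218 × 0.3079 = 3.130 mg/L.
DO = 8.72 − 3.130 = 5.590 mg/L.

DO ≈ 5.59 mg/L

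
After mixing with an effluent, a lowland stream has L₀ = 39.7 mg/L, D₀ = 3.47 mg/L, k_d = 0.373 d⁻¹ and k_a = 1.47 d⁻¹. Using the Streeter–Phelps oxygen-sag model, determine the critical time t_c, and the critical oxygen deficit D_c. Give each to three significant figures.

With k_a/k_d = 3.941 and 1 − D₀(k_a−k_d)/(k_d L₀) = 0.7429,
t_c = ln(3.941 × 0.7429) / (1.47 − 0.373) = ln(2.928) / 1.097 = 1.074/1.097 = 0.9793 d.
D_c = (k_d/k_a) L₀ e^(−k_d t_c) = (0.373/1.47) × 39.7 × e^(−0.373×0.9793) = 0.2537 × 39.7 × 0.6940 = 6.991 mg/L.

t_c ≈ 0.979 d; D_c ≈ 6.99 mg/L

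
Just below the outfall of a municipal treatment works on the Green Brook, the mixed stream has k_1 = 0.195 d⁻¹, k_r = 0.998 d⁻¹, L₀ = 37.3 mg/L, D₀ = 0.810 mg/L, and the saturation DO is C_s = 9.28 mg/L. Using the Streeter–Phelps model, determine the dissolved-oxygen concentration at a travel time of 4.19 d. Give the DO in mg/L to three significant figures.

k_1 L₀/(k_r−k_1) = 0.195×37.3/(0.998−0.195) = 7.273/0.8030 = 9.058 mg/L.
e^(−k_1 t) = e^(−0.195×4.190) = 0.4417; e^(−k_r t) = e^(−0.998×4.190) = 0.01527.
D = 9.058 × (0.4417 − 0.01527) + 0.810 × 0.01527 = 3.863 + 0.01237 = 3.875 mg/L.
DO = C_s − D = 9.28 − 3.875 = 5.405 mg/L.

DO ≈ 5.40 mg/L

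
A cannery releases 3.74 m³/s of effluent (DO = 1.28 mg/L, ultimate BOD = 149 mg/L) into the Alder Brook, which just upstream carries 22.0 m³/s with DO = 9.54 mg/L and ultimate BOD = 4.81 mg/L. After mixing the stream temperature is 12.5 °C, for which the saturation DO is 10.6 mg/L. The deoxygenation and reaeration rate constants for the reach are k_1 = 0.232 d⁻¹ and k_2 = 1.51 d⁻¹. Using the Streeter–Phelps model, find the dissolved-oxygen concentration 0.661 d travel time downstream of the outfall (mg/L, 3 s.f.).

Mixed DO = (22.0×9.54 + 3.74×1.28)/(22.0+3.74) = 214.7/25.74 = 8.340 mg/L.
Mixed L₀ = (22.0×4.81 + 3.74×149)/(25.74) = 663.1/25.74 = 25.76 mg/L.
Initial deficit D₀ = C_s − DO₀ = 10.6 − 8.340 = 2.260 mg/L.
D(0.661) = [0.232×25.76/(1.51−0.232)](e^(−0.232×0.661) − e^(−1.51×0.661)) + 2.260 e^(−1.51×0.661)
= 4.676 × (0.8578 − 0.3686) + 2.260 × 0.3686 = 3.121 mg/L.
DO = 10.6 − 3.121 = 7.479 mg/L.

DO ≈ 7.48 mg/L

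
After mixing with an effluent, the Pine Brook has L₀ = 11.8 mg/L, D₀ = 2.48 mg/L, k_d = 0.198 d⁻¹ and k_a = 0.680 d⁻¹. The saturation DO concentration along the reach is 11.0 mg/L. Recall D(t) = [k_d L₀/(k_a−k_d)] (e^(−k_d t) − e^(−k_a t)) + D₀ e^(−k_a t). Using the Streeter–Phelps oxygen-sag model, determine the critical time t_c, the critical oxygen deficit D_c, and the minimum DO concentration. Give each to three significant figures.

t_c ≈ 1.07 d; D_c ≈ 2.78 mg/L; min DO ≈ 8.22 mg/L

With k_a/k_d = 3.434 and 1 − D₀(k_a−k_d)/(k_d L₀) = 0.4884,
t_c = ln(3.434 × 0.4884) / (0.680 − 0.198) = ln(1.677) / 0.4820 = 0.5172/0.4820 = 1.073 d.
L(t_c) = L₀ e^(−k_d t_c) = 11.8 × 0.8086 = 9.542 mg/L, and at the critical point k_a D_c = k_d L, so D_c = (0.198/0.680) × 9.542 = 2.778 mg/L.
Minimum DO = C_s − D_c = 11.0 − 2.778 = 8.222 mg/L.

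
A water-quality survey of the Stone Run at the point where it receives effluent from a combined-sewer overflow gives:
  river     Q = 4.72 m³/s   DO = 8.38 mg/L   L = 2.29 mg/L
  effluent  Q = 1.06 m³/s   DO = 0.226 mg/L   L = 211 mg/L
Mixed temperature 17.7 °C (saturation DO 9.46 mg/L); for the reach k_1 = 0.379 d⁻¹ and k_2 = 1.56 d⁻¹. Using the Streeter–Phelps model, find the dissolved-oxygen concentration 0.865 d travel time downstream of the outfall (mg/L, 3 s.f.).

Mixed DO = (4.72×8.38 + 1.06×0.226)/(4.72+1.06) = 39.79/5.780 = 6.885 mg/L.
Mixed L₀ = (4.72×2.29 + 1.06×211)/(5.780) = 234.5/5.780 = 40.57 mg/L.
Initial deficit D₀ = C_s − DO₀ = 9.46 − 6.885 = 2.575 mg/L.
D(0.865) = [0.379×40.57/(1.56−0.379)](e^(−0.379×0.865) − e^(−1.56×0.865)) + 2.575 e^(−1.56×0.865)
= 13.02 × (0.7205 − 0.2594) + 2.575 × 0.2594 = 6.670 mg/L.
DO = 9.46 − 6.670 = 2.790 mg/L.

DO ≈ 2.79 mg/L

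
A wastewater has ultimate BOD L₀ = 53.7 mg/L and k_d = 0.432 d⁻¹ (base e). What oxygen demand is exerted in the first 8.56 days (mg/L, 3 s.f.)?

y ≈ 52.4 mg/L

y_t = L₀(1 − e^(−k_d t)) = 53.7 × (1 − e^(−0.432×8.56))
= 53.7 × (1 − 0.02478) = 53.7 × 0.9752 = 52.37 mg/L.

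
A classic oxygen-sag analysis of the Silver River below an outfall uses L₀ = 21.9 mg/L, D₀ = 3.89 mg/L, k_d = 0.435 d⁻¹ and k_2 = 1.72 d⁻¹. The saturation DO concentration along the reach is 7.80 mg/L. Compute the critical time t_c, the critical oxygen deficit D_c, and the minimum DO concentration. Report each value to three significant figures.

t_c ≈ 0.491 d; D_c ≈ 4.47 mg/L; min DO ≈ 3.33 mg/L

t_c = [1/(k_2−k_d)] ln[(k_2/k_d)(1 − D₀(k_2−k_d)/(k_d L₀))]
= [1/(1.72−0.435)] ln[(1.72/0.435)(1 − 3.89×1.285/(0.435×21.9))]
= (1/1.285) ln[3.954 × 0.4753] = 0.7782 × ln(1.879) = 0.7782 × 0.6309 = 0.4910 d.
L(t_c) = L₀ e^(−k_d t_c) = 21.9 × 0.8077 = 17.69 mg/L, and at the critical point k_2 D_c = k_d L, so D_c = (0.435/1.72) × 17.69 = 4.474 mg/L.
Minimum DO = C_s − D_c = 7.80 − 4.474 = 3.326 mg/L.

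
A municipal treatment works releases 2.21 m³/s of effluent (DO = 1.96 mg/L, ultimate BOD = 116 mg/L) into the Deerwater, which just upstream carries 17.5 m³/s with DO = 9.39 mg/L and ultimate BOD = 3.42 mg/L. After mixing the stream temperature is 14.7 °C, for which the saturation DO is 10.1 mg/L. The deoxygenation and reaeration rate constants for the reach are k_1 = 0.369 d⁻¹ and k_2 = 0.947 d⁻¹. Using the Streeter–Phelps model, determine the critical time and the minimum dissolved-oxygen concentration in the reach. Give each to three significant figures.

Mixed DO = (17.5×9.39 + 2.21×1.96)/(17.5+2.21) = 168.7/19.71 = 8.557 mg/L.
Mixed L₀ = (17.5×3.42 + 2.21×116)/(19.71) = 316.2/19.71 = 16.04 mg/L.
Initial deficit D₀ = C_s − DO₀ = 10.1 − 8.557 = 1.543 mg/L.
t_c = (1/0.5780) ln[(0.947/0.369)(1 − 1.543×0.5780/(0.369×16.04))] = 1.730 × ln(2.180) = 1.348 d.
D_c = (0.369/0.947) × 16.04 × e^(−0.369×1.348) = 0.3897 × 16.04 × 0.6081 = 3.801 mg/L.
Minimum DO = 10.1 − 3.801 = 6.299 mg/L.

t_c ≈ 1.35 d; minimum DO ≈ 6.30 mg/L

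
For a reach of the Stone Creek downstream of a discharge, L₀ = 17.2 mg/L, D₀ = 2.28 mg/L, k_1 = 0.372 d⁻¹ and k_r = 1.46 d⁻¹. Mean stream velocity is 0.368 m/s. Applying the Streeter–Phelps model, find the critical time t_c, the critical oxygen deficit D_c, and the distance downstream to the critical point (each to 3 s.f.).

t_c ≈ 0.806 d; D_c ≈ 3.25 mg/L; x_c ≈ 25.6 km

With k_r/k_1 = 3.925 and 1 − D₀(k_r−k_1)/(k_1 L₀) = 0.6123,
t_c = ln(3.925 × 0.6123) / (1.46 − 0.372) = ln(2.403) / 1.088 = 0.8768/1.088 = 0.8059 d.
L(t_c) = L₀ e^(−k_1 t_c) = 17.2 × 0.7410 = 12.74 mg/L, and at the critical point k_r D_c = k_1 L, so D_c = (0.372/1.46) × 12.74 = 3.247 mg/L.
x_c = v t_c = 0.368 m/s × 0.8059 d × 86400 s/d = 25620 m ≈ 25.6 km.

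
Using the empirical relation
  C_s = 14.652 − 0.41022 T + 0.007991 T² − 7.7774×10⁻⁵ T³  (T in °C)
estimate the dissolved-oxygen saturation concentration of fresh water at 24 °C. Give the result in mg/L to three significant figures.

C_s ≈ 8.33 mg/L

C_s = 14.652 − 0.41022×24 + 0.007991×24² − 7.7774×10⁻⁵×24³ = 8.334 mg/L.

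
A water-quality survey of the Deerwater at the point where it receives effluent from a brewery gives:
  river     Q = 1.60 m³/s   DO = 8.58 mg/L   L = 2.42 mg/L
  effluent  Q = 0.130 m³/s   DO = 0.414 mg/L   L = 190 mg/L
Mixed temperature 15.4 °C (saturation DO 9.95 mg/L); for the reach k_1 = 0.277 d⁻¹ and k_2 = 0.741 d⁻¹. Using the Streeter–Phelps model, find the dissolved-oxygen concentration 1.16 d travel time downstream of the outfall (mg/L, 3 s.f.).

Mixed DO = (1.60×8.58 + 0.130×0.414)/(1.60+0.130) = 13.78/1.730 = 7.966 mg/L.
Mixed L₀ = (1.60×2.42 + 0.130×190)/(1.730) = 28.57/1.730 = 16.52 mg/L.
Initial deficit D₀ = C_s − DO₀ = 9.95 − 7.966 = 1.984 mg/L.
D(1.16) = [0.277×16.52/(0.741−0.277)](e^(−0.277×1.16) − e^(−0.741×1.16)) + 1.984 e^(−0.741×1.16)
= 9.860 × (0.7252 − 0.4233) + 1.984 × 0.4233 = 3.816 mg/L.
DO = 9.95 − 3.816 = 6.134 mg/L.

DO ≈ 6.13 mg/L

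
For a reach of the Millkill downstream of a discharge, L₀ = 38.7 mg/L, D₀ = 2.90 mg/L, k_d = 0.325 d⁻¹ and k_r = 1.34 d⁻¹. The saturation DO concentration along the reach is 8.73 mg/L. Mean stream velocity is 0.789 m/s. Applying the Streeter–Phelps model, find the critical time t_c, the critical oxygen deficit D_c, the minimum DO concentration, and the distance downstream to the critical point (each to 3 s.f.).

t_c ≈ 1.13 d; D_c ≈ 6.49 mg/L; min DO ≈ 2.24 mg/L; x_c ≈ 77.2 km

At the critical point dD/dt = 0, so k_d L₀ e^(−k_d t) = k_r D. Substituting D(t) from the Streeter–Phelps equation and solving for t gives
t_c = ln[(k_r/k_d)(1 − D₀(k_r−k_d)/(k_d L₀))] / (k_r−k_d).
Here k_r−k_d = 1.015 d⁻¹ and 1 − D₀(k_r−k_d)/(k_d L₀) = 1 − 2.90×1.015/(0.325×38.7) = 0.7660, so
t_c = ln(4.123 × 0.7660) / 1.015 = 1.150 / 1.015 = 1.133 d.
D_c = (k_d/k_r) L₀ e^(−k_d t_c) = (0.325/1.34) × 38.7 × e^(−0.325×1.133) = 0.2425 × 38.7 × 0.6920 = 6.495 mg/L.
Minimum DO = C_s − D_c = 8.73 − 6.495 = 2.235 mg/L.
x_c = v t_c = 0.789 m/s × 1.133 d × 86400 s/d = 77240 m ≈ 77.2 km.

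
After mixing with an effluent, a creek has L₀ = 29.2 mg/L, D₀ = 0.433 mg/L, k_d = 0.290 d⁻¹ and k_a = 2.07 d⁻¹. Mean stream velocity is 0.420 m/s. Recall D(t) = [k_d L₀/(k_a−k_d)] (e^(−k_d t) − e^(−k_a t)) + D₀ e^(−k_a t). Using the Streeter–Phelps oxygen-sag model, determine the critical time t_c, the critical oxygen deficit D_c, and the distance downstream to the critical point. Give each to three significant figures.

t_c ≈ 1.05 d; D_c ≈ 3.02 mg/L; x_c ≈ 38.1 km

At the critical point dD/dt = 0, so k_d L₀ e^(−k_d t) = k_a D. Substituting D(t) from the Streeter–Phelps equation and solving for t gives
t_c = ln[(k_a/k_d)(1 − D₀(k_a−k_d)/(k_d L₀))] / (k_a−k_d).
Here k_a−k_d = 1.780 d⁻¹ and 1 − D₀(k_a−k_d)/(k_d L₀) = 1 − 0.433×1.780/(0.290×29.2) = 0.9090, so
t_c = ln(7.138 × 0.9090) / 1.780 = 1.870 / 1.780 = 1.051 d.
D_c = (k_d/k_a) L₀ e^(−k_d t_c) = (0.290/2.07) × 29.2 × e^(−0.290×1.051) = 0.1401 × 29.2 × 0.7374 = 3.016 mg/L.
x_c = v t_c = 0.420 m/s × 1.051 d × 86400 s/d = 38120 m ≈ 38.1 km.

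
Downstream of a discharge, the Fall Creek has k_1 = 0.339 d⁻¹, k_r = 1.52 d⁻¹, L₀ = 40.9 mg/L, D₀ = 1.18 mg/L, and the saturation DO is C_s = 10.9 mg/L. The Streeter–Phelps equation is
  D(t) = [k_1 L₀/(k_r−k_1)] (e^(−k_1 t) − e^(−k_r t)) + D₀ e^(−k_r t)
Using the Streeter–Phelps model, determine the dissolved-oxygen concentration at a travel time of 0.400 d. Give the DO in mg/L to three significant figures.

DO ≈ 6.40 mg/L

k_1 L₀/(k_r−k_1) = 0.339×40.9/(1.52−0.339) = 13.87/1.181 = 11.74 mg/L.
e^(−k_1 t) = e^(−0.339×0.4000) = 0.8732; e^(−k_r t) = e^(−1.52×0.4000) = 0.5444.
D = 11.74 × (0.8732 − 0.5444) + 1.18 × 0.5444 = 3.860 + 0.6424 = 4.502 mg/L.
DO = C_s − D = 10.9 − 4.502 = 6.398 mg/L.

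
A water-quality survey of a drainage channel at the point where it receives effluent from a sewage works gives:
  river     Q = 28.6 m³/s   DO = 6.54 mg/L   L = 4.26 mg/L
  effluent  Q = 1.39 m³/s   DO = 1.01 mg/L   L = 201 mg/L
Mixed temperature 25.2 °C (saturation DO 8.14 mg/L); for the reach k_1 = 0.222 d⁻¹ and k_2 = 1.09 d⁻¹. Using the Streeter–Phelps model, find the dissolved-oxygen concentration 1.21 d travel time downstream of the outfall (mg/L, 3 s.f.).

Mixed DO = (28.6×6.54 + 1.39×1.01)/(28.6+1.39) = 188.4/29.99 = 6.284 mg/L.
Mixed L₀ = (28.6×4.26 + 1.39×201)/(29.99) = 401.2/29.99 = 13.38 mg/L.
Initial deficit D₀ = C_s − DO₀ = 8.14 − 6.284 = 1.856 mg/L.
D(1.21) = [0.222×13.38/(1.09−0.222)](e^(−0.222×1.21) − e^(−1.09×1.21)) + 1.856 e^(−1.09×1.21)
= 3.422 × (0.7644 − 0.2674) + 1.856 × 0.2674 = 2.197 mg/L.
DO = 8.14 − 2.197 = 5.943 mg/L.

DO ≈ 5.94 mg/L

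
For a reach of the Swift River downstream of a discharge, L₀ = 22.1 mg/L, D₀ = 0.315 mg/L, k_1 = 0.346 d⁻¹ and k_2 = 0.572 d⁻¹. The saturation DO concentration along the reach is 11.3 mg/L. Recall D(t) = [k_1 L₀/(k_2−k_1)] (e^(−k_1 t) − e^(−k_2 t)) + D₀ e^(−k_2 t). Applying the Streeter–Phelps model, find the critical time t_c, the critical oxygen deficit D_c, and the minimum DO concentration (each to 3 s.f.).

t_c ≈ 2.18 d; D_c ≈ 6.28 mg/L; min DO ≈ 5.02 mg/L

At the critical point dD/dt = 0, so k_1 L₀ e^(−k_1 t) = k_2 D. Substituting D(t) from the Streeter–Phelps equation and solving for t gives
t_c = ln[(k_2/k_1)(1 − D₀(k_2−k_1)/(k_1 L₀))] / (k_2−k_1).
Here k_2−k_1 = 0.2260 d⁻¹ and 1 − D₀(k_2−k_1)/(k_1 L₀) = 1 − 0.315×0.2260/(0.346×22.1) = 0.9907, so
t_c = ln(1.653 × 0.9907) / 0.2260 = 0.4933 / 0.2260 = 2.183 d.
D_c = (k_1/k_2) L₀ e^(−k_1 t_c) = (0.346/0.572) × 22.1 × e^(−0.346×2.183) = 0.6049 × 22.1 × 0.4699 = 6.281 mg/L.
Minimum DO = C_s − D_c = 11.3 − 6.281 = 5.019 mg/L.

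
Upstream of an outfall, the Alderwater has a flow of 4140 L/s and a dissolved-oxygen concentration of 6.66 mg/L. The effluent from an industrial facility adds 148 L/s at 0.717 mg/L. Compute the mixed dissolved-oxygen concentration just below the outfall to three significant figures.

6.45 mg/L

Flow-weighted mixing: C = (Q_r C_r + Q_w C_w)/(Q_r + Q_w)
= (4140×6.66 + 148×0.717)/(4140 + 148) = 27680/4288 = 6.455 mg/L.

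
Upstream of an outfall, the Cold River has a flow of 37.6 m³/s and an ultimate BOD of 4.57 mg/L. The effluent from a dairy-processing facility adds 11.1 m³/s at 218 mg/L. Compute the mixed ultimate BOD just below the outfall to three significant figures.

53.2 mg/L

Flow-weighted mixing: C = (Q_r C_r + Q_w C_w)/(Q_r + Q_w)
= (37.6×4.57 + 11.1×218)/(37.6 + 11.1) = 2592/48.70 = 53.22 mg/L.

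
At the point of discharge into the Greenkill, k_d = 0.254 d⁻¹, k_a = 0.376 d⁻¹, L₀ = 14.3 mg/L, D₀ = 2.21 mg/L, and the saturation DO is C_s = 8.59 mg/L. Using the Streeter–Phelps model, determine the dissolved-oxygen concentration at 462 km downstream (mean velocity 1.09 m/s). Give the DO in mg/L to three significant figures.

Travel time t = x/v = 462 km / (1.09 m/s) = 462000 m / 1.09 m/s = 423900 s = 4.906 d.
k_d L₀/(k_a−k_d) = 0.254×14.3/(0.376−0.254) = 3.632/0.1220 = 29.77 mg/L.
e^(−k_d t) = e^(−0.254×4.906) = 0.2876; e^(−k_a t) = e^(−0.376×4.906) = 0.1581.
D = 29.77 × (0.2876 − 0.1581) + 2.21 × 0.1581 = 3.857 + 0.3494 = 4.206 mg/L.
DO = C_s − D = 8.59 − 4.206 = 4.384 mg/L.

DO ≈ 4.38 mg/L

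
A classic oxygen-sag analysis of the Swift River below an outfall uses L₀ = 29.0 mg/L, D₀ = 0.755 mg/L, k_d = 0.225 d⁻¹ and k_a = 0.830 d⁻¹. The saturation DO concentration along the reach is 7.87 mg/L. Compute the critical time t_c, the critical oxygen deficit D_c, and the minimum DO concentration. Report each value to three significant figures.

At the critical point dD/dt = 0, so k_d L₀ e^(−k_d t) = k_a D. Substituting D(t) from the Streeter–Phelps equation and solving for t gives
t_c = ln[(k_a/k_d)(1 − D₀(k_a−k_d)/(k_d L₀))] / (k_a−k_d).
Here k_a−k_d = 0.6050 d⁻¹ and 1 − D₀(k_a−k_d)/(k_d L₀) = 1 − 0.755×0.6050/(0.225×29.0) = 0.9300, so
t_c = ln(3.689 × 0.9300) / 0.6050 = 1.233 / 0.6050 = 2.038 d.
L(t_c) = L₀ e^(−k_d t_c) = 29.0 × 0.6323 = 18.34 mg/L, and at the critical point k_a D_c = k_d L, so D_c = (0.225/0.830) × 18.34 = 4.970 mg/L.
Minimum DO = C_s − D_c = 7.87 − 4.970 = 2.900 mg/L.

t_c ≈ 2.04 d; D_c ≈ 4.97 mg/L; min DO ≈ 2.90 mg/L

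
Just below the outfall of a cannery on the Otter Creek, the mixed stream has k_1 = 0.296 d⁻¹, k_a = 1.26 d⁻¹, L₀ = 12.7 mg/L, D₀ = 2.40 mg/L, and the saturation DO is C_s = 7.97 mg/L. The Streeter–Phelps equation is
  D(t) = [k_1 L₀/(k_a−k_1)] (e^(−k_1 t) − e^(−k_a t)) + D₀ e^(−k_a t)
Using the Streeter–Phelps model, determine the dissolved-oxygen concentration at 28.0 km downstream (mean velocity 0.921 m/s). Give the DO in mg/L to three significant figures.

DO ≈ 5.42 mg/L

Travel time t = x/v = 28.0 km / (0.921 m/s) = 28000 m / 0.921 m/s = 30400 s = 0.3519 d.
k_1 L₀/(k_a−k_1) = 0.296×12.7/(1.26−0.296) = 3.759/0.9640 = 3.900 mg/L.
e^(−k_1 t) = e^(−0.296×0.3519) = 0.9011; e^(−k_a t) = e^(−1.26×0.3519) = 0.6419.
D = 3.900 × (0.9011 − 0.6419) + 2.40 × 0.6419 = 1.011 + 1.541 = 2.551 mg/L.
DO = C_s − D = 7.97 − 2.551 = 5.419 mg/L.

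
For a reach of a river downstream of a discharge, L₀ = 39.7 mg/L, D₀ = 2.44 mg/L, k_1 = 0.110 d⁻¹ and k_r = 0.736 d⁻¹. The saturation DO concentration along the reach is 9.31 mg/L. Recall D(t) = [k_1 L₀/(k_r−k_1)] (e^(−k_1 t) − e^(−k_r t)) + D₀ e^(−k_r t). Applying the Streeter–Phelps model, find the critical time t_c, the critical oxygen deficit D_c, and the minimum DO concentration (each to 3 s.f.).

t_c ≈ 2.35 d; D_c ≈ 4.58 mg/L; min DO ≈ 4.73 mg/L

t_c = [1/(k_r−k_1)] ln[(k_r/k_1)(1 − D₀(k_r−k_1)/(k_1 L₀))]
= [1/(0.736−0.110)] ln[(0.736/0.110)(1 − 2.44×0.6260/(0.110×39.7))]
= (1/0.6260) ln[6.691 × 0.6502] = 1.597 × ln(4.351) = 1.597 × 1.470 = 2.349 d.
D_c = (k_1/k_r) L₀ e^(−k_1 t_c) = (0.110/0.736) × 39.7 × e^(−0.110×2.349) = 0.1495 × 39.7 × 0.7723 = 4.582 mg/L.
Minimum DO = C_s − D_c = 9.31 − 4.582 = 4.728 mg/L.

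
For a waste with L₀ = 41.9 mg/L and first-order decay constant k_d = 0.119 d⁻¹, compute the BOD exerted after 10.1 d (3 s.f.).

y_t = L₀(1 − e^(−k_d t)) = 41.9 × (1 − e^(−0.119×10.1))
= 41.9 × (1 − 0.3006) = 41.9 × 0.6994 = 29.30 mg/L.

y ≈ 29.3 mg/L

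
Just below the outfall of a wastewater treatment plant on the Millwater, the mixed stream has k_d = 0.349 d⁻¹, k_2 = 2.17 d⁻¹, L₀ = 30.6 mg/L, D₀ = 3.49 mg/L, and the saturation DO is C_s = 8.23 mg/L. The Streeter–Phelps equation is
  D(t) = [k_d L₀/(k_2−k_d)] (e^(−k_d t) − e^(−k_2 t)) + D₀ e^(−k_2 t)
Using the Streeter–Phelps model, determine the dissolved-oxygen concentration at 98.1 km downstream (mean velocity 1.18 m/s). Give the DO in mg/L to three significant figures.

DO ≈ 4.33 mg/L

Travel time t = x/v = 98.1 km / (1.18 m/s) = 98100 m / 1.18 m/s = 83140 s = 0.9622 d.
k_d L₀/(k_2−k_d) = 0.349×30.6/(2.17−0.349) = 10.68/1.821 = 5.865 mg/L.
e^(−k_d t) = e^(−0.349×0.9622) = 0.7148; e^(−k_2 t) = e^(−2.17×0.9622) = 0.1239.
D = 5.865 × (0.7148 − 0.1239) + 3.49 × 0.1239 = 3.465 + 0.4325 = 3.897 mg/L.
DO = C_s − D = 8.23 − 3.897 = 4.333 mg/L.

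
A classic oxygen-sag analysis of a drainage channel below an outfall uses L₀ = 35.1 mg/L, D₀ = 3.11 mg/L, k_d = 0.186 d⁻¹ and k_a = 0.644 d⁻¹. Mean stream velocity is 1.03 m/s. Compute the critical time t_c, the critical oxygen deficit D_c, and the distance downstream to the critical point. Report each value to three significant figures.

At the critical point dD/dt = 0, so k_d L₀ e^(−k_d t) = k_a D. Substituting D(t) from the Streeter–Phelps equation and solving for t gives
t_c = ln[(k_a/k_d)(1 − D₀(k_a−k_d)/(k_d L₀))] / (k_a−k_d).
Here k_a−k_d = 0.4580 d⁻¹ and 1 − D₀(k_a−k_d)/(k_d L₀) = 1 − 3.11×0.4580/(0.186×35.1) = 0.7818, so
t_c = ln(3.462 × 0.7818) / 0.4580 = 0.9958 / 0.4580 = 2.174 d.
D_c = (k_d/k_a) L₀ e^(−k_d t_c) = (0.186/0.644) × 35.1 × e^(−0.186×2.174) = 0.2888 × 35.1 × 0.6674 = 6.765 mg/L.
x_c = v t_c = 1.03 m/s × 2.174 d × 86400 s/d = 193500 m ≈ 193 km.

t_c ≈ 2.17 d; D_c ≈ 6.77 mg/L; x_c ≈ 193 km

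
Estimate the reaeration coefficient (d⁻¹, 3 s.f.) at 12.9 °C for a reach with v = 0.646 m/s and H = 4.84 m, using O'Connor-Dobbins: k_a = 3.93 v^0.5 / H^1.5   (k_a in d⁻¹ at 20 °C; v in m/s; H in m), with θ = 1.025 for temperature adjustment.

k_a(20) = 3.93 × 0.646^0.5 / 4.84^1.5 = 3.93 × 0.8037 / 10.65 = 0.2966 d⁻¹.
k_a(12.9) = 0.2966 × 1.025^(12.9−20) = 0.2966 × 0.8392 = 0.2489 d⁻¹.

k_a ≈ 0.249 d⁻¹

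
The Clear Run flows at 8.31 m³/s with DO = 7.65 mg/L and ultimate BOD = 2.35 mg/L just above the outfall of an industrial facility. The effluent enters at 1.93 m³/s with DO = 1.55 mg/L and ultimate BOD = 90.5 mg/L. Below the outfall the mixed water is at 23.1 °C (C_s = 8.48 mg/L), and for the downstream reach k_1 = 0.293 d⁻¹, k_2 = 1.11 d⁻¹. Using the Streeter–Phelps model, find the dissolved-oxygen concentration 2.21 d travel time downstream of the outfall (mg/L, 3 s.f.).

DO ≈ 5.34 mg/L

Mixed DO = (8.31×7.65 + 1.93×1.55)/(8.31+1.93) = 66.56/10.24 = 6.500 mg/L.
Mixed L₀ = (8.31×2.35 + 1.93×90.5)/(10.24) = 194.2/10.24 = 18.96 mg/L.
Initial deficit D₀ = C_s − DO₀ = 8.48 − 6.500 = 1.980 mg/L.
D(2.21) = [0.293×18.96/(1.11−0.293)](e^(−0.293×2.21) − e^(−1.11×2.21)) + 1.980 e^(−1.11×2.21)
= 6.801 × (0.5233 − 0.08603) + 1.980 × 0.08603 = 3.145 mg/L.
DO = 8.48 − 3.145 = 5.335 mg/L.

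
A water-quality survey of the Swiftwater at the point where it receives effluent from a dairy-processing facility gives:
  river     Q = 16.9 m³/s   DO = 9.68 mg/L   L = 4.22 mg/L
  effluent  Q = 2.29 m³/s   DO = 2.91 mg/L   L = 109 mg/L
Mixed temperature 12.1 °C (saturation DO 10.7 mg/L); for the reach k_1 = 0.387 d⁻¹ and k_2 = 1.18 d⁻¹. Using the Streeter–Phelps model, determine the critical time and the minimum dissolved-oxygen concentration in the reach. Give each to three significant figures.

t_c ≈ 1.09 d; minimum DO ≈ 7.10 mg/L

Mixed DO = (16.9×9.68 + 2.29×2.91)/(16.9+2.29) = 170.3/19.19 = 8.872 mg/L.
Mixed L₀ = (16.9×4.22 + 2.29×109)/(19.19) = 320.9/19.19 = 16.72 mg/L.
Initial deficit D₀ = C_s − DO₀ = 10.7 − 8.872 = 1.828 mg/L.
t_c = (1/0.7930) ln[(1.18/0.387)(1 − 1.828×0.7930/(0.387×16.72))] = 1.261 × ln(2.366) = 1.086 d.
D_c = (0.387/1.18) × 16.72 × e^(−0.387×1.086) = 0.3280 × 16.72 × 0.6568 = 3.603 mg/L.
Minimum DO = 10.7 − 3.603 = 7.097 mg/L.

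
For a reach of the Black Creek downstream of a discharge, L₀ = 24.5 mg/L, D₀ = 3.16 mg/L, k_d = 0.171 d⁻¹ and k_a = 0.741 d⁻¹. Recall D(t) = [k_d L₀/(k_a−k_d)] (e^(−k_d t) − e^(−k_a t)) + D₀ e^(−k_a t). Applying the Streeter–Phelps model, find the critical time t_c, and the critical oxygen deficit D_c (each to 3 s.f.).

t_c ≈ 1.59 d; D_c ≈ 4.31 mg/L

At the critical point dD/dt = 0, so k_d L₀ e^(−k_d t) = k_a D. Substituting D(t) from the Streeter–Phelps equation and solving for t gives
t_c = ln[(k_a/k_d)(1 − D₀(k_a−k_d)/(k_d L₀))] / (k_a−k_d).
Here k_a−k_d = 0.5700 d⁻¹ and 1 − D₀(k_a−k_d)/(k_d L₀) = 1 − 3.16×0.5700/(0.171×24.5) = 0.5701, so
t_c = ln(4.333 × 0.5701) / 0.5700 = 0.9043 / 0.5700 = 1.587 d.
D_c = (k_d/k_a) L₀ e^(−k_d t_c) = (0.171/0.741) × 24.5 × e^(−0.171×1.587) = 0.2308 × 24.5 × 0.7624 = 4.310 mg/L.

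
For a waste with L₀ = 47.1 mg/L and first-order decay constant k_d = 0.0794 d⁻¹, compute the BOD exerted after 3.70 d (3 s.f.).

y_t = L₀(1 − e^(−k_d t)) = 47.1 × (1 − e^(−0.0794×3.70))
= 47.1 × (1 − 0.7454) = 47.1 × 0.2546 = 11.99 mg/L.

y ≈ 12.0 mg/L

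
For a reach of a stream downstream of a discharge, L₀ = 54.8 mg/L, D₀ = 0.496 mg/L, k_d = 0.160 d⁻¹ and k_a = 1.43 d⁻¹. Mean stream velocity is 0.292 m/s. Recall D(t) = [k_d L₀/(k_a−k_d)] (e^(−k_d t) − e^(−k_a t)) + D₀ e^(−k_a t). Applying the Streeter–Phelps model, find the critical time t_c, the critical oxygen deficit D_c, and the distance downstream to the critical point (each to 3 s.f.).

t_c ≈ 1.67 d; D_c ≈ 4.70 mg/L; x_c ≈ 42.0 km

With k_a/k_d = 8.938 and 1 − D₀(k_a−k_d)/(k_d L₀) = 0.9282,
t_c = ln(8.938 × 0.9282) / (1.43 − 0.160) = ln(8.295) / 1.270 = 2.116/1.270 = 1.666 d.
L(t_c) = L₀ e^(−k_d t_c) = 54.8 × 0.7660 = 41.98 mg/L, and at the critical point k_a D_c = k_d L, so D_c = (0.160/1.43) × 41.98 = 4.697 mg/L.
x_c = v t_c = 0.292 m/s × 1.666 d × 86400 s/d = 42030 m ≈ 42.0 km.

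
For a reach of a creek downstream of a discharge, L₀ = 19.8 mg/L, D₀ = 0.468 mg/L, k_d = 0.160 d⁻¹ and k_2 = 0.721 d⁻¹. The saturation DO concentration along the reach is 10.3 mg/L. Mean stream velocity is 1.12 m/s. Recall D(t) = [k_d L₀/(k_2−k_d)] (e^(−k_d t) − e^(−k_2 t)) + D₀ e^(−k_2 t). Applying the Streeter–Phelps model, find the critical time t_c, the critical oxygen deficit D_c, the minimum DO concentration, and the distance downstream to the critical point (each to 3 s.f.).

At the critical point dD/dt = 0, so k_d L₀ e^(−k_d t) = k_2 D. Substituting D(t) from the Streeter–Phelps equation and solving for t gives
t_c = ln[(k_2/k_d)(1 − D₀(k_2−k_d)/(k_d L₀))] / (k_2−k_d).
Here k_2−k_d = 0.5610 d⁻¹ and 1 − D₀(k_2−k_d)/(k_d L₀) = 1 − 0.468×0.5610/(0.160×19.8) = 0.9171, so
t_c = ln(4.506 × 0.9171) / 0.5610 = 1.419 / 0.5610 = 2.529 d.
D_c = (k_d/k_2) L₀ e^(−k_d t_c) = (0.160/0.721) × 19.8 × e^(−0.160×2.529) = 0.2219 × 19.8 × 0.6672 = 2.932 mg/L.
Minimum DO = C_s − D_c = 10.3 − 2.932 = 7.368 mg/L.
x_c = v t_c = 1.12 m/s × 2.529 d × 86400 s/d = 244800 m ≈ 245 km.

t_c ≈ 2.53 d; D_c ≈ 2.93 mg/L; min DO ≈ 7.37 mg/L; x_c ≈ 245 km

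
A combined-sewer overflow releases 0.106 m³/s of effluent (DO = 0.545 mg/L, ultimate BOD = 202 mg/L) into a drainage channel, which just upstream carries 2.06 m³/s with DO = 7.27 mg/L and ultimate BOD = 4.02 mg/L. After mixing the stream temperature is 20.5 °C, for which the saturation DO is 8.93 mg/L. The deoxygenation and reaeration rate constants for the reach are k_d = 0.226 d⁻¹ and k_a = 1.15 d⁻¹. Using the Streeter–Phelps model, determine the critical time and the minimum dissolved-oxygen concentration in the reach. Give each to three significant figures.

t_c ≈ 0.787 d; minimum DO ≈ 6.68 mg/L

Mixed DO = (2.06×7.27 + 0.106×0.545)/(2.06+0.106) = 15.03/2.166 = 6.941 mg/L.
Mixed L₀ = (2.06×4.02 + 0.106×202)/(2.166) = 29.69/2.166 = 13.71 mg/L.
Initial deficit D₀ = C_s − DO₀ = 8.93 − 6.941 = 1.989 mg/L.
t_c = (1/0.9240) ln[(1.15/0.226)(1 − 1.989×0.9240/(0.226×13.71))] = 1.082 × ln(2.070) = 0.7873 d.
D_c = (0.226/1.15) × 13.71 × e^(−0.226×0.7873) = 0.1965 × 13.71 × 0.8370 = 2.255 mg/L.
Minimum DO = 8.93 − 2.255 = 6.675 mg/L.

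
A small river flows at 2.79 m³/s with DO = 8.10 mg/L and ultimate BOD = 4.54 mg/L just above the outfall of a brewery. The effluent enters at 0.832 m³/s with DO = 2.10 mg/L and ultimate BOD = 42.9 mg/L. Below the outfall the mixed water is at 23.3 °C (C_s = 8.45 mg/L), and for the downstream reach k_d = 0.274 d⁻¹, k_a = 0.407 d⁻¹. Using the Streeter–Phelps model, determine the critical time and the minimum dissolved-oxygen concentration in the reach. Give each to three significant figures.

t_c ≈ 2.49 d; minimum DO ≈ 3.90 mg/L

Mixed DO = (2.79×8.10 + 0.832×2.10)/(2.79+0.832) = 24.35/3.622 = 6.722 mg/L.
Mixed L₀ = (2.79×4.54 + 0.832×42.9)/(3.622) = 48.36/3.622 = 13.35 mg/L.
Initial deficit D₀ = C_s − DO₀ = 8.45 − 6.722 = 1.728 mg/L.
t_c = (1/0.1330) ln[(0.407/0.274)(1 − 1.728×0.1330/(0.274×13.35))] = 7.519 × ln(1.392) = 2.487 d.
D_c = (0.274/0.407) × 13.35 × e^(−0.274×2.487) = 0.6732 × 13.35 × 0.5059 = 4.547 mg/L.
Minimum DO = 8.45 − 4.547 = 3.903 mg/L.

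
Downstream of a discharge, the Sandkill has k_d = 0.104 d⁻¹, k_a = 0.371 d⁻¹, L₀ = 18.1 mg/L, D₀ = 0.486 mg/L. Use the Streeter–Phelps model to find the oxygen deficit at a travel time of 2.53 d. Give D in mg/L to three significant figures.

D ≈ 2.85 mg/L

k_d L₀/(k_a−k_d) = 0.104×18.1/(0.371−0.104) = 1.882/0.2670 = 7.050 mg/L.
e^(−k_d t) = e^(−0.104×2.530) = 0.7686; e^(−k_a t) = e^(−0.371×2.530) = 0.3912.
D = 7.050 × (0.7686 − 0.3912) + 0.486 × 0.3912 = 2.661 + 0.1901 = 2.851 mg/L.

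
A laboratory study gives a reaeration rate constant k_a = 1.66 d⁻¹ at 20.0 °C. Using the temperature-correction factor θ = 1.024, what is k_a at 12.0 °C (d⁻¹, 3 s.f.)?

k_a(T₂) = k_a(T₁) · θ^(T₂−T₁) = 1.66 × 1.024^(12.0−20.0)
= 1.66 × 1.024^-8.00 = 1.66 × 0.8272 = 1.373 d⁻¹.

k_a ≈ 1.37 d⁻¹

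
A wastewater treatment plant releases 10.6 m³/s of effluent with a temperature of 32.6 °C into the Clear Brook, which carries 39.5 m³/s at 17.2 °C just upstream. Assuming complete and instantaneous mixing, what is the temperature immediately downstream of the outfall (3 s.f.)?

20.5 °C

Flow-weighted mixing: C = (Q_r C_r + Q_w C_w)/(Q_r + Q_w)
= (39.5×17.2 + 10.6×32.6)/(39.5 + 10.6) = 1025/50.10 = 20.46 °C.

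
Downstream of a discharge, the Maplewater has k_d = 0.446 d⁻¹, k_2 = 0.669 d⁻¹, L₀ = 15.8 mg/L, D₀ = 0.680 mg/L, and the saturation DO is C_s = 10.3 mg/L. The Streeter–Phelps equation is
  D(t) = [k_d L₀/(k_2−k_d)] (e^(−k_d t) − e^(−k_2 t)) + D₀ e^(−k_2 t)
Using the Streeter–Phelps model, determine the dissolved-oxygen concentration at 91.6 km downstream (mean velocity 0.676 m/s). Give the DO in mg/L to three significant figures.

Travel time t = x/v = 91.6 km / (0.676 m/s) = 91600 m / 0.676 m/s = 135500 s = 1.568 d.
k_d L₀/(k_2−k_d) = 0.446×15.8/(0.669−0.446) = 7.047/0.2230 = 31.60 mg/L.
e^(−k_d t) = e^(−0.446×1.568) = 0.4968; e^(−k_2 t) = e^(−0.669×1.568) = 0.3502.
D = 31.60 × (0.4968 − 0.3502) + 0.680 × 0.3502 = 4.634 + 0.2381 = 4.872 mg/L.
DO = C_s − D = 10.3 − 4.872 = 5.428 mg/L.

DO ≈ 5.43 mg/L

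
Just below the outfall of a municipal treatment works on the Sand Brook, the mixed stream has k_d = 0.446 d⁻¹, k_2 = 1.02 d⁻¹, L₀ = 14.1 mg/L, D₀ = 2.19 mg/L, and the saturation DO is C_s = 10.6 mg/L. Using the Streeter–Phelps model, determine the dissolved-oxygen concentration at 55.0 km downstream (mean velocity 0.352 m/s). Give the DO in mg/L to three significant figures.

DO ≈ 7.10 mg/L

Travel time t = x/v = 55.0 km / (0.352 m/s) = 55000 m / 0.352 m/s = 156200 s = 1.808 d.
k_d L₀/(k_2−k_d) = 0.446×14.1/(1.02−0.446) = 6.289/0.5740 = 10.96 mg/L.
e^(−k_d t) = e^(−0.446×1.808) = 0.4464; e^(−k_2 t) = e^(−1.02×1.808) = 0.1581.
D = 10.96 × (0.4464 − 0.1581) + 2.19 × 0.1581 = 3.159 + 0.3462 = 3.505 mg/L.
DO = C_s − D = 10.6 − 3.505 = 7.095 mg/L.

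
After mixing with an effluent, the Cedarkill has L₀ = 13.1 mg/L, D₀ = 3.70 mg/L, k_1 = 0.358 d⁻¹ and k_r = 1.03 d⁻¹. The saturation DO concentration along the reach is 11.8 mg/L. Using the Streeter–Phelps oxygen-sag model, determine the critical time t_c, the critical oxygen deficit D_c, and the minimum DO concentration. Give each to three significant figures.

t_c ≈ 0.449 d; D_c ≈ 3.88 mg/L; min DO ≈ 7.92 mg/L

At the critical point dD/dt = 0, so k_1 L₀ e^(−k_1 t) = k_r D. Substituting D(t) from the Streeter–Phelps equation and solving for t gives
t_c = ln[(k_r/k_1)(1 − D₀(k_r−k_1)/(k_1 L₀))] / (k_r−k_1).
Here k_r−k_1 = 0.6720 d⁻¹ and 1 − D₀(k_r−k_1)/(k_1 L₀) = 1 − 3.70×0.6720/(0.358×13.1) = 0.4698, so
t_c = ln(2.877 × 0.4698) / 0.6720 = 0.3014 / 0.6720 = 0.4485 d.
L(t_c) = L₀ e^(−k_1 t_c) = 13.1 × 0.8517 = 11.16 mg/L, and at the critical point k_r D_c = k_1 L, so D_c = (0.358/1.03) × 11.16 = 3.878 mg/L.
Minimum DO = C_s − D_c = 11.8 − 3.878 = 7.922 mg/L.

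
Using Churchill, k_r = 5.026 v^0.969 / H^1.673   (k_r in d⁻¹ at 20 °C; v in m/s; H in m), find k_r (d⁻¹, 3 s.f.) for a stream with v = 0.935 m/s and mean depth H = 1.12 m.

k_r ≈ 3.90 d⁻¹

k_r = 5.026 × 0.935^0.969 / 1.12^1.673 = 5.026 × 0.9370 / 1.209 = 3.896 d⁻¹.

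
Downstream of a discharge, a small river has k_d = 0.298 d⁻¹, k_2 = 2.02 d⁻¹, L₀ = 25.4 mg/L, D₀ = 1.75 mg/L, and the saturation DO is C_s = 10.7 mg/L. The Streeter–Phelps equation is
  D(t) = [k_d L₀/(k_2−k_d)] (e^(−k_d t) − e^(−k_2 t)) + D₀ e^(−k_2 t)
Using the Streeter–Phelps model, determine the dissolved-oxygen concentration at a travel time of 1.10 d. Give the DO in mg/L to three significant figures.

DO ≈ 7.82 mg/L

k_d L₀/(k_2−k_d) = 0.298×25.4/(2.02−0.298) = 7.569/1.722 = 4.396 mg/L.
e^(−k_d t) = e^(−0.298×1.100) = 0.7205; e^(−k_2 t) = e^(−2.02×1.100) = 0.1084.
D = 4.396 × (0.7205 − 0.1084) + 1.75 × 0.1084 = 2.691 + 0.1897 = 2.880 mg/L.
DO = C_s − D = 10.7 − 2.880 = 7.820 mg/L.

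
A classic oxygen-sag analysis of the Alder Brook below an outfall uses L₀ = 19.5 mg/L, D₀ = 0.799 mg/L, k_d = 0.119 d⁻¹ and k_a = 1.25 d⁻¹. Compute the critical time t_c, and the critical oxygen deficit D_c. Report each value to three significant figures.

t_c ≈ 1.64 d; D_c ≈ 1.53 mg/L

At the critical point dD/dt = 0, so k_d L₀ e^(−k_d t) = k_a D. Substituting D(t) from the Streeter–Phelps equation and solving for t gives
t_c = ln[(k_a/k_d)(1 − D₀(k_a−k_d)/(k_d L₀))] / (k_a−k_d).
Here k_a−k_d = 1.131 d⁻¹ and 1 − D₀(k_a−k_d)/(k_d L₀) = 1 − 0.799×1.131/(0.119×19.5) = 0.6106, so
t_c = ln(10.50 × 0.6106) / 1.131 = 1.858 / 1.131 = 1.643 d.
D_c = (k_d/k_a) L₀ e^(−k_d t_c) = (0.119/1.25) × 19.5 × e^(−0.119×1.643) = 0.09520 × 19.5 × 0.8224 = 1.527 mg/L.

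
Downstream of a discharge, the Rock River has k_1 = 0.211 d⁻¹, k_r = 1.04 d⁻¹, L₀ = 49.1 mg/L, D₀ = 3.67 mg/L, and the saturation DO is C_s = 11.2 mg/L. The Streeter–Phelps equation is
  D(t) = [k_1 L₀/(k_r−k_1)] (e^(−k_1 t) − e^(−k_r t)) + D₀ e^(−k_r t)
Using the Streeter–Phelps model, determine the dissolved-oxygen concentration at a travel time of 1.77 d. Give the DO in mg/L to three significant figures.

DO ≈ 4.00 mg/L

k_1 L₀/(k_r−k_1) = 0.211×49.1/(1.04−0.211) = 10.36/0.8290 = 12.50 mg/L.
e^(−k_1 t) = e^(−0.211×1.770) = 0.6883; e^(−k_r t) = e^(−1.04×1.770) = 0.1587.
D = 12.50 × (0.6883 − 0.1587) + 3.67 × 0.1587 = 6.619 + 0.5824 = 7.202 mg/L.
DO = C_s − D = 11.2 − 7.202 = 3.998 mg/L.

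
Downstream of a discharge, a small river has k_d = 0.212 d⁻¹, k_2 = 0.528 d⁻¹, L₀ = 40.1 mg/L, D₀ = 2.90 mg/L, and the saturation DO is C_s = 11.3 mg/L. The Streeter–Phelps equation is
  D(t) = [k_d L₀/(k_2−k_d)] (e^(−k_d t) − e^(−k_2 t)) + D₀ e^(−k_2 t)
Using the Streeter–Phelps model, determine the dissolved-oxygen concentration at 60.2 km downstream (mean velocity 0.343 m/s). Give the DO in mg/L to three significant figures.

Travel time t = x/v = 60.2 km / (0.343 m/s) = 60200 m / 0.343 m/s = 175500 s = 2.031 d.
k_d L₀/(k_2−k_d) = 0.212×40.1/(0.528−0.212) = 8.501/0.3160 = 26.90 mg/L.
e^(−k_d t) = e^(−0.212×2.031) = 0.6501; e^(−k_2 t) = e^(−0.528×2.031) = 0.3421.
D = 26.90 × (0.6501 − 0.3421) + 2.90 × 0.3421 = 8.285 + 0.9922 = 9.277 mg/L.
DO = C_s − D = 11.3 − 9.277 = 2.023 mg/L.

DO ≈ 2.02 mg/L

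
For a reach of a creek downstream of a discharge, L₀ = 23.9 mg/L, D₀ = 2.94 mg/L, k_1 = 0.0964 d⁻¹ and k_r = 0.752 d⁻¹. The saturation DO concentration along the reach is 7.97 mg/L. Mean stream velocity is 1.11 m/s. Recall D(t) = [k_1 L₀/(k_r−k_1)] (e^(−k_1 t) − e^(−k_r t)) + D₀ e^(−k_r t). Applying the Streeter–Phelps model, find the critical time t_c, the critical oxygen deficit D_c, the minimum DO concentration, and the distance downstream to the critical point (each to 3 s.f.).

At the critical point dD/dt = 0, so k_1 L₀ e^(−k_1 t) = k_r D. Substituting D(t) from the Streeter–Phelps equation and solving for t gives
t_c = ln[(k_r/k_1)(1 − D₀(k_r−k_1)/(k_1 L₀))] / (k_r−k_1).
Here k_r−k_1 = 0.6556 d⁻¹ and 1 − D₀(k_r−k_1)/(k_1 L₀) = 1 − 2.94×0.6556/(0.0964×23.9) = 0.1634, so
t_c = ln(7.801 × 0.1634) / 0.6556 = 0.2428 / 0.6556 = 0.3703 d.
L(t_c) = L₀ e^(−k_1 t_c) = 23.9 × 0.9649 = 23.06 mg/L, and at the critical point k_r D_c = k_1 L, so D_c = (0.0964/0.752) × 23.06 = 2.956 mg/L.
Minimum DO = C_s − D_c = 7.97 − 2.956 = 5.014 mg/L.
x_c = v t_c = 1.11 m/s × 0.3703 d × 86400 s/d = 35510 m ≈ 35.5 km.

t_c ≈ 0.370 d; D_c ≈ 2.96 mg/L; min DO ≈ 5.01 mg/L; x_c ≈ 35.5 km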